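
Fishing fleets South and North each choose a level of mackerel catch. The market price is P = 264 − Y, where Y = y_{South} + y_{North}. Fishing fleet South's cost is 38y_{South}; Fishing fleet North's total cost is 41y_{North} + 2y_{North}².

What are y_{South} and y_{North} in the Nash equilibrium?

Fishing fleet South's profit: π = y_{South}(264 − (y_{South} + y_{North})) − 38y_{South}.
∂π/∂y_{South} = 226 − 2y_{South} − y_{North} = 0, so y_{South} = 113 − 0.5y_{North}.
For North: ∂π/∂y_{North} = 223 − 6y_{North} − y_{South} = 0 ⇒ y_{North} = 223/6 − (1/6)y_{South}.
Substituting the second reaction function into the first: y_{South} = 113 − 0.5(223/6 − (1/6)y_{South}), which gives (11/12)y_{South} = 1133/12 ⇒ y_{South} = 103.
Then y_{North} = 223/6 − (1/6)·103 = 20.

103, 20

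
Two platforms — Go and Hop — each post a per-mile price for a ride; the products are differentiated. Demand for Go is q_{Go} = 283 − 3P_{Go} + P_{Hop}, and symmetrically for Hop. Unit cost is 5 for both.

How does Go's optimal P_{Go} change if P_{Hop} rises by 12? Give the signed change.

Go's profit: π = (P_{Go} − 5)(283 − 3P_{Go} + P_{Hop}).
∂π/∂P_{Go} = 298 − 6P_{Go} + P_{Hop} = 0 ⇒ P_{Go} = 149/3 + (1/6)P_{Hop}.
The reaction-function slope is 1/6, so a 12-unit rise in P_{Hop} moves P_{Go} by 1/6 × 12 = 2. Go's best response rises — the actions are strategic complements.

2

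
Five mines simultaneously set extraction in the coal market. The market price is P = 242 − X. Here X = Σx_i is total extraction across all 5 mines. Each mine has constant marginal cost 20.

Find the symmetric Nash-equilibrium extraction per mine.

37

A representative mine's profit is π_i = x_i(242 − X) − 20x_i, with X = x_i + Σ_{j≠i} x_j.
First-order condition: 222 − 2x_i − Σ_{j≠i} x_j = 0.
In a symmetric equilibrium every mine chooses the same x, so Σ_{j≠i} x_j = 4x. The condition becomes 222 − 6x = 0, giving x = 222/6 = 37.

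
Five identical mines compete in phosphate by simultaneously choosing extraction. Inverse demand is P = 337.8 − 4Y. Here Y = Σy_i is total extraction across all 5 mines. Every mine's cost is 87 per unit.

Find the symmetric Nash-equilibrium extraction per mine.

10.45

A representative mine's profit is π_i = y_i(337.8 − 4Y) − 87y_i, with Y = y_i + Σ_{j≠i} y_j.
First-order condition: 250.8 − 8y_i − 4Σ_{j≠i} y_j = 0.
With identical mines, set every y_j = y: then 250.8 − 8y − 16y = 0, i.e. y = 250.8/24 = 10.45.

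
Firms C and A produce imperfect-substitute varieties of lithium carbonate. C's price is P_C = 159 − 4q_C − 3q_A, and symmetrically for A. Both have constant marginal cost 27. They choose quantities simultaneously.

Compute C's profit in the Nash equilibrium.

Firm C's profit: π = q_C(159 − 4q_C − 3q_A) − 27q_C.
∂π/∂q_C = 132 − 8q_C − 3q_A = 0 ⇒ q_C = 16.5 − 0.375q_A.
The game is symmetric, so in equilibrium q_A = q_C: the reaction function gives 1.375q_C = 16.5, hence q_C = 12.
P_C = 159 − 4·12 − 3·12 = 75.
Profit = (75 − 27)·12 = 576.

576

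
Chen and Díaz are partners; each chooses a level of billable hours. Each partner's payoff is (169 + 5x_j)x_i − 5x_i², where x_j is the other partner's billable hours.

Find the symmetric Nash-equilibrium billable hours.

33.8

Chen's payoff is (169 + 5x_D)x_C − 5x_C².
∂π/∂x_C = 169 + 5x_D − 10x_C = 0, so x_C = 16.9 + 0.5x_D.
By symmetry x_D = x_C; substituting into the reaction function, 0.5x_C = 16.9 and x_C = 33.8.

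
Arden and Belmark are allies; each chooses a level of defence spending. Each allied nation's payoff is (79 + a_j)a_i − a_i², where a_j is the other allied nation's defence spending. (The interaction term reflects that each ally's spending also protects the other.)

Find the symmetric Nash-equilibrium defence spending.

Arden's payoff is (79 + a_B)a_A − a_A².
∂π/∂a_A = 79 + a_B − 2a_A = 0, so a_A = 39.5 + 0.5a_B.
Setting a_A = a_B in the reaction function: a_A = 39.5 + 0.5a_A, so a_A = 39.5 / 0.5 = 79.

79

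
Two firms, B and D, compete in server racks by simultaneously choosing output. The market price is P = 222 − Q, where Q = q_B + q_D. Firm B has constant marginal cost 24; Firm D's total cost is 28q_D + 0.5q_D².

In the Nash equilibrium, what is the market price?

104

Firm B's profit: π = q_B(222 − (q_B + q_D)) − 24q_B.
∂π/∂q_B = 198 − 2q_B − q_D = 0, so q_B = 99 − 0.5q_D.
For D: ∂π/∂q_D = 194 − 3q_D − q_B = 0 ⇒ q_D = 194/3 − (1/3)q_B.
Substituting the second reaction function into the first: q_B = 99 − 0.5(194/3 − (1/3)q_B), which gives (5/6)q_B = 200/3 ⇒ q_B = 80.
Then q_D = 194/3 − (1/3)·80 = 38.
Equilibrium price: P = 222 − 118 = 104.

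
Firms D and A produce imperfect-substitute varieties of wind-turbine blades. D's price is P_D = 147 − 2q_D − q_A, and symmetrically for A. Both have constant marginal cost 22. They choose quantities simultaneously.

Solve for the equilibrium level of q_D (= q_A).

25

Firm D's profit: π = q_D(147 − 2q_D − q_A) − 22q_D.
∂π/∂q_D = 125 − 4q_D − q_A = 0 ⇒ q_D = 31.25 − 0.25q_A.
The game is symmetric, so in equilibrium q_A = q_D: the reaction function gives 1.25q_D = 31.25, hence q_D = 25.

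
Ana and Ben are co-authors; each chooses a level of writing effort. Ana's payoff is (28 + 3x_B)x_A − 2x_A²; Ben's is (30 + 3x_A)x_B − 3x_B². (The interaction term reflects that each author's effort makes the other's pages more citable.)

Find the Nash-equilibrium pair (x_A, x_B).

17.2, 13.6

Expanding Ana's payoff: 28x_A + 3x_Bx_A − 2x_A².
∂π/∂x_A = 28 + 3x_B − 4x_A = 0, so x_A = 7 + 0.75x_B.
Likewise for Ben: x_B = 5 + 0.5x_A.
Plugging x_B into Ana's best response: x_A = 7 + 0.75(5 + 0.5x_A) ⇒ 0.625x_A = 10.75, so x_A = 17.2.
Then x_B = 5 + 0.5·17.2 = 13.6.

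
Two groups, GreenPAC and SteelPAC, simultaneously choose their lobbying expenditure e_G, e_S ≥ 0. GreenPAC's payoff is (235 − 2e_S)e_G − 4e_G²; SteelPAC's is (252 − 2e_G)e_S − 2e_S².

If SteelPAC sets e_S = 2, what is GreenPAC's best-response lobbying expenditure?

28.875

Expanding GreenPAC's payoff: 235e_G − 2e_Se_G − 4e_G².
∂π/∂e_G = 235 − 2e_S − 8e_G = 0, so e_G = 29.375 − 0.25e_S.
At e_S = 2: e_G = 29.375 − 0.25·2 = 28.875.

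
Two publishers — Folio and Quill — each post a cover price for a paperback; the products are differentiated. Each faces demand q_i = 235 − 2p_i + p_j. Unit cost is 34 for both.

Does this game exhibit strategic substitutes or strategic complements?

strategic complements

Folio's profit: π = (p_{Folio} − 34)(235 − 2p_{Folio} + p_{Quill}).
∂π/∂p_{Folio} = 303 − 4p_{Folio} + p_{Quill} = 0 ⇒ p_{Folio} = 75.75 + 0.25p_{Quill}.
The best-response slope dp_{Folio}/dp_{Quill} = 0.25 > 0: the reaction function is upward-sloping, so the choices are strategic complements.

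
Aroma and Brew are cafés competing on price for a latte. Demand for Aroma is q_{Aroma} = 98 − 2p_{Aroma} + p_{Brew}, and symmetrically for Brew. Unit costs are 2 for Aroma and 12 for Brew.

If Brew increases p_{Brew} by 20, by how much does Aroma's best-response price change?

5

Aroma's profit: π = (p_{Aroma} − 2)(98 − 2p_{Aroma} + p_{Brew}).
∂π/∂p_{Aroma} = 102 − 4p_{Aroma} + p_{Brew} = 0 ⇒ p_{Aroma} = 25.5 + 0.25p_{Brew}.
The reaction-function slope is 0.25, so a 20-unit rise in p_{Brew} moves p_{Aroma} by 0.25 × 20 = 5. Aroma's best response rises — the actions are strategic complements.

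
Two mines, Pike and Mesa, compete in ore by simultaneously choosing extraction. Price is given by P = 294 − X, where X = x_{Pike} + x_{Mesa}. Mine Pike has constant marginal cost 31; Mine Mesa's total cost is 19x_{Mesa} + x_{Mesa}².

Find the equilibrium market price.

Mine Pike's profit: π = x_{Pike}(294 − (x_{Pike} + x_{Mesa})) − 31x_{Pike}.
∂π/∂x_{Pike} = 263 − 2x_{Pike} − x_{Mesa} = 0, so x_{Pike} = 131.5 − 0.5x_{Mesa}.
For Mesa: ∂π/∂x_{Mesa} = 275 − 4x_{Mesa} − x_{Pike} = 0 ⇒ x_{Mesa} = 68.75 − 0.25x_{Pike}.
Substituting the second reaction function into the first: x_{Pike} = 131.5 − 0.5(68.75 − 0.25x_{Pike}), which gives 0.875x_{Pike} = 97.125 ⇒ x_{Pike} = 111.
Then x_{Mesa} = 68.75 − 0.25·111 = 41.
Equilibrium price: P = 294 − 152 = 142.

142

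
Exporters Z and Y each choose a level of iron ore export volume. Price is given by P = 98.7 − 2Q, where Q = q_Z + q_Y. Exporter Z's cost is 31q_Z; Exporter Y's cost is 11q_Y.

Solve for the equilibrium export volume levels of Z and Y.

Exporter Z's profit: π = q_Z(98.7 − 2(q_Z + q_Y)) − 31q_Z.
∂π/∂q_Z = 67.7 − 4q_Z − 2q_Y = 0, so q_Z = 16.925 − 0.5q_Y.
By the same steps for Y: q_Y = 21.925 − 0.5q_Z.
Substituting the second reaction function into the first: q_Z = 16.925 − 0.5(21.925 − 0.5q_Z), which gives 0.75q_Z = 5.9625 ⇒ q_Z = 7.95.
Then q_Y = 21.925 − 0.5·7.95 = 17.95.

7.95, 17.95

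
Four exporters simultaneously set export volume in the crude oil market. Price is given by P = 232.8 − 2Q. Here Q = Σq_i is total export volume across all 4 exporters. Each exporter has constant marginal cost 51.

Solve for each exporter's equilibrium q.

18.18

A representative exporter's profit is π_i = q_i(232.8 − 2Q) − 51q_i, with Q = q_i + Σ_{j≠i} q_j.
First-order condition: 181.8 − 4q_i − 2Σ_{j≠i} q_j = 0.
In a symmetric equilibrium every exporter chooses the same q, so Σ_{j≠i} q_j = 3q. The condition becomes 181.8 − 10q = 0, giving q = 181.8/10 = 18.18.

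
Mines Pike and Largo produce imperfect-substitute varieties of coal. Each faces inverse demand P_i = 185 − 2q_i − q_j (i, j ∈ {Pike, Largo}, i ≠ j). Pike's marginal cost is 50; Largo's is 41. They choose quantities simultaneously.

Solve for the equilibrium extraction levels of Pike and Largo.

26.4, 29.4

Mine Pike's profit: π = q_{Pike}(185 − 2q_{Pike} − q_{Largo}) − 50q_{Pike}.
∂π/∂q_{Pike} = 135 − 4q_{Pike} − q_{Largo} = 0 ⇒ q_{Pike} = 33.75 − 0.25q_{Largo}.
Similarly q_{Largo} = 36 − 0.25q_{Pike}.
Substituting the second reaction function into the first: q_{Pike} = 33.75 − 0.25(36 − 0.25q_{Pike}), which gives 0.9375q_{Pike} = 24.75 ⇒ q_{Pike} = 26.4.
Then q_{Largo} = 36 − 0.25·26.4 = 29.4.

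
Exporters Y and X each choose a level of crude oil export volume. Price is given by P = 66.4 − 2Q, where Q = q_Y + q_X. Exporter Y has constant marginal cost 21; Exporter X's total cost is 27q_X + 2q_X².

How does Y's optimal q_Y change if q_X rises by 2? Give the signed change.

-1

Exporter Y's profit: π = q_Y(66.4 − 2(q_Y + q_X)) − 21q_Y.
∂π/∂q_Y = 45.4 − 4q_Y − 2q_X = 0, so q_Y = 11.35 − 0.5q_X.
The reaction-function slope is −0.5, so a 2-unit rise in q_X moves q_Y by −0.5 × 2 = −1. Y's best response falls — the actions are strategic substitutes.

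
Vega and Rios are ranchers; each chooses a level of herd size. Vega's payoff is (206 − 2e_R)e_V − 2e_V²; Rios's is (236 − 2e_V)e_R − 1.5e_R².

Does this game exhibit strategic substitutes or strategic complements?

Expanding Vega's payoff: 206e_V − 2e_Re_V − 2e_V².
∂π/∂e_V = 206 − 2e_R − 4e_V = 0, so e_V = 51.5 − 0.5e_R.
The best-response slope de_V/de_R = −0.5 < 0: the reaction function is downward-sloping, so the choices are strategic substitutes.

strategic substitutes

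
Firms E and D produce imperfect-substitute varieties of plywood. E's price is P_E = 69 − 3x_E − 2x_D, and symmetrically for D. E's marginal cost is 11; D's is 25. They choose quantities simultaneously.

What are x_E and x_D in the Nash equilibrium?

Firm E's profit: π = x_E(69 − 3x_E − 2x_D) − 11x_E.
∂π/∂x_E = 58 − 6x_E − 2x_D = 0 ⇒ x_E = 29/3 − (1/3)x_D.
Similarly x_D = 22/3 − (1/3)x_E.
Substituting the second reaction function into the first: x_E = 29/3 − (1/3)(22/3 − (1/3)x_E), which gives (8/9)x_E = 65/9 ⇒ x_E = 8.125.
Then x_D = 22/3 − (1/3)·8.125 = 4.625.

8.125, 4.625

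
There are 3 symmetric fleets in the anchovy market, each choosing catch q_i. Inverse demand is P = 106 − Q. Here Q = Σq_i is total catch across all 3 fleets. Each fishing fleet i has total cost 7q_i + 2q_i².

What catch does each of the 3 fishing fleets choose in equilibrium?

A representative fishing fleet's profit is π_i = q_i(106 − Q) − 7q_i − 2q_i², with Q = q_i + Σ_{j≠i} q_j.
First-order condition: 99 − 6q_i − Σ_{j≠i} q_j = 0.
In a symmetric equilibrium every fishing fleet chooses the same q, so Σ_{j≠i} q_j = 2q. The condition becomes 99 − 8q = 0, giving q = 99/8 = 12.375.

12.375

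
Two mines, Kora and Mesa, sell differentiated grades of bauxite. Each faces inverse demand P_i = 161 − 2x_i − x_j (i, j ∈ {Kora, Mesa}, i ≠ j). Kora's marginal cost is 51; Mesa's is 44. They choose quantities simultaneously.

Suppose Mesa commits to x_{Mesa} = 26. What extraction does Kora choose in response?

Mine Kora's profit: π = x_{Kora}(161 − 2x_{Kora} − x_{Mesa}) − 51x_{Kora}.
∂π/∂x_{Kora} = 110 − 4x_{Kora} − x_{Mesa} = 0 ⇒ x_{Kora} = 27.5 − 0.25x_{Mesa}.
At x_{Mesa} = 26: x_{Kora} = 27.5 − 0.25·26 = 21.

21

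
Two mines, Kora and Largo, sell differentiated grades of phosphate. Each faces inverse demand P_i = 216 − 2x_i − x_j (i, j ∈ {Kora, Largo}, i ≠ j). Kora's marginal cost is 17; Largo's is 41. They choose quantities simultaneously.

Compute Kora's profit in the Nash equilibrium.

3427.92

Mine Kora's profit: π = x_{Kora}(216 − 2x_{Kora} − x_{Largo}) − 17x_{Kora}.
∂π/∂x_{Kora} = 199 − 4x_{Kora} − x_{Largo} = 0 ⇒ x_{Kora} = 49.75 − 0.25x_{Largo}.
Similarly x_{Largo} = 43.75 − 0.25x_{Kora}.
Plugging x_{Largo} into Kora's best response: x_{Kora} = 49.75 − 0.25(43.75 − 0.25x_{Kora}) ⇒ 0.9375x_{Kora} = 38.8125, so x_{Kora} = 41.4.
Then x_{Largo} = 43.75 − 0.25·41.4 = 33.4.
P_{Kora} = 216 − 2·41.4 − 33.4 = 99.8.
Profit = (99.8 − 17)·41.4 = 3427.92.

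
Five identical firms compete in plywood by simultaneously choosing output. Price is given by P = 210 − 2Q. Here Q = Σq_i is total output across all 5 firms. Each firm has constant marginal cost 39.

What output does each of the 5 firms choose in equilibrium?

14.25

A representative firm's profit is π_i = q_i(210 − 2Q) − 39q_i, with Q = q_i + Σ_{j≠i} q_j.
First-order condition: 171 − 4q_i − 2Σ_{j≠i} q_j = 0.
In a symmetric equilibrium every firm chooses the same q, so Σ_{j≠i} q_j = 4q. The condition becomes 171 − 12q = 0, giving q = 171/12 = 14.25.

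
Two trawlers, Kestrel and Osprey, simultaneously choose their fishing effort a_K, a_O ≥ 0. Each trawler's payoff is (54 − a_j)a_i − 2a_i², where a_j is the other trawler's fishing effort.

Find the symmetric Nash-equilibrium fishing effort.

10.8

Kestrel's payoff is (54 − a_O)a_K − 2a_K².
∂π/∂a_K = 54 − a_O − 4a_K = 0, so a_K = 13.5 − 0.25a_O.
Setting a_K = a_O in the reaction function: a_K = 13.5 − 0.25a_K, so a_K = 13.5 / 1.25 = 10.8.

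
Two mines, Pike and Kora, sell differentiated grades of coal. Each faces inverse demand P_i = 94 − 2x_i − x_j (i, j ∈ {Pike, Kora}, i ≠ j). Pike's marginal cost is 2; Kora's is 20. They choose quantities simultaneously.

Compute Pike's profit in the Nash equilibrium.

Mine Pike's profit: π = x_{Pike}(94 − 2x_{Pike} − x_{Kora}) − 2x_{Pike}.
∂π/∂x_{Pike} = 92 − 4x_{Pike} − x_{Kora} = 0 ⇒ x_{Pike} = 23 − 0.25x_{Kora}.
Similarly x_{Kora} = 18.5 − 0.25x_{Pike}.
Plugging x_{Kora} into Pike's best response: x_{Pike} = 23 − 0.25(18.5 − 0.25x_{Pike}) ⇒ 0.9375x_{Pike} = 18.375, so x_{Pike} = 19.6.
Then x_{Kora} = 18.5 − 0.25·19.6 = 13.6.
P_{Pike} = 94 − 2·19.6 − 13.6 = 41.2.
Profit = (41.2 − 2)·19.6 = 768.32.

768.32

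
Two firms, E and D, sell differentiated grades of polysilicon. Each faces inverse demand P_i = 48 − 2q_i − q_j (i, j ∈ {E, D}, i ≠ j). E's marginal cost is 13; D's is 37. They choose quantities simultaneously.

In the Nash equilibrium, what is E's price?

30.2

Firm E's profit: π = q_E(48 − 2q_E − q_D) − 13q_E.
∂π/∂q_E = 35 − 4q_E − q_D = 0 ⇒ q_E = 8.75 − 0.25q_D.
Similarly q_D = 2.75 − 0.25q_E.
Plugging q_D into E's best response: q_E = 8.75 − 0.25(2.75 − 0.25q_E) ⇒ 0.9375q_E = 8.0625, so q_E = 8.6.
Then q_D = 2.75 − 0.25·8.6 = 0.6.
P_E = 48 − 2·8.6 − 0.6 = 30.2.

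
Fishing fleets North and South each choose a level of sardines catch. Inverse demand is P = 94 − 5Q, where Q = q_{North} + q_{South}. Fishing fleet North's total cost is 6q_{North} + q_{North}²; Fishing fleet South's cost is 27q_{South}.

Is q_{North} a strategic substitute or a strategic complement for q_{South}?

strategic substitutes

Fishing fleet North's profit: π = q_{North}(94 − 5(q_{North} + q_{South})) − 6q_{North} − q_{North}².
∂π/∂q_{North} = 88 − 12q_{North} − 5q_{South} = 0, so q_{North} = 22/3 − (5/12)q_{South}.
The best-response slope dq_{North}/dq_{South} = −5/12 < 0: the reaction function is downward-sloping, so the choices are strategic substitutes.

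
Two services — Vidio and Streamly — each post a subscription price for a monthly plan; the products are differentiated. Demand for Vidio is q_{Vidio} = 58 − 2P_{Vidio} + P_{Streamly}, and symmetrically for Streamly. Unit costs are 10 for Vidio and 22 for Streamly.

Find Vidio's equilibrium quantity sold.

Vidio's profit: π = (P_{Vidio} − 10)(58 − 2P_{Vidio} + P_{Streamly}).
∂π/∂P_{Vidio} = 78 − 4P_{Vidio} + P_{Streamly} = 0 ⇒ P_{Vidio} = 19.5 + 0.25P_{Streamly}.
Similarly P_{Streamly} = 25.5 + 0.25P_{Vidio}.
Solving the two reaction functions simultaneously: (1 − (0.25)(0.25))P_{Vidio} = 19.5 + 0.25·25.5, so 0.9375P_{Vidio} = 25.875 and P_{Vidio} = 27.6.
Then P_{Streamly} = 25.5 + 0.25·27.6 = 32.4.
q_{Vidio} = 58 − 2·27.6 + 32.4 = 35.2.

35.2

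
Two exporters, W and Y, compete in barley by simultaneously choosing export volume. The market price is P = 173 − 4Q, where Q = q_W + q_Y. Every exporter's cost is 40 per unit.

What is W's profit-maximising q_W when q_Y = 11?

11.125

Exporter W's profit: π = q_W(173 − 4(q_W + q_Y)) − 40q_W.
∂π/∂q_W = 133 − 8q_W − 4q_Y = 0, so q_W = 16.625 − 0.5q_Y.
At q_Y = 11: q_W = 16.625 − 0.5·11 = 11.125.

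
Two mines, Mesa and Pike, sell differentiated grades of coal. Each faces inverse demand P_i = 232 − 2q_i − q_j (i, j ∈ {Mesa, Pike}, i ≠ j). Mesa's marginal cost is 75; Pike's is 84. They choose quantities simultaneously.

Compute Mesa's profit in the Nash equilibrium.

2048

Mine Mesa's profit: π = q_{Mesa}(232 − 2q_{Mesa} − q_{Pike}) − 75q_{Mesa}.
∂π/∂q_{Mesa} = 157 − 4q_{Mesa} − q_{Pike} = 0 ⇒ q_{Mesa} = 39.25 − 0.25q_{Pike}.
Similarly q_{Pike} = 37 − 0.25q_{Mesa}.
Plugging q_{Pike} into Mesa's best response: q_{Mesa} = 39.25 − 0.25(37 − 0.25q_{Mesa}) ⇒ 0.9375q_{Mesa} = 30, so q_{Mesa} = 32.
Then q_{Pike} = 37 − 0.25·32 = 29.
P_{Mesa} = 232 − 2·32 − 29 = 139.
Profit = (139 − 75)·32 = 2048.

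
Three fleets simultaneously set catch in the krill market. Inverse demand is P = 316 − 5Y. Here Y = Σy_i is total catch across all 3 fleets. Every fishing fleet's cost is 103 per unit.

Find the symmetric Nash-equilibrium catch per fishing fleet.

A representative fishing fleet's profit is π_i = y_i(316 − 5Y) − 103y_i, with Y = y_i + Σ_{j≠i} y_j.
First-order condition: 213 − 10y_i − 5Σ_{j≠i} y_j = 0.
In a symmetric equilibrium every fishing fleet chooses the same y, so Σ_{j≠i} y_j = 2y. The condition becomes 213 − 20y = 0, giving y = 213/20 = 10.65.

10.65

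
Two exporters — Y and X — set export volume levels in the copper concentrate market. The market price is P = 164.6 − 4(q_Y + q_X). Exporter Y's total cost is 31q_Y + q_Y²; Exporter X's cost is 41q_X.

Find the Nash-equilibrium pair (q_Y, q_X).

8.975, 10.9625

Exporter Y's profit: π = q_Y(164.6 − 4(q_Y + q_X)) − 31q_Y − q_Y².
∂π/∂q_Y = 133.6 − 10q_Y − 4q_X = 0, so q_Y = 13.36 − 0.4q_X.
For X: ∂π/∂q_X = 123.6 − 8q_X − 4q_Y = 0 ⇒ q_X = 15.45 − 0.5q_Y.
Plugging q_X into Y's best response: q_Y = 13.36 − 0.4(15.45 − 0.5q_Y) ⇒ 0.8q_Y = 7.18, so q_Y = 8.975.
Then q_X = 15.45 − 0.5·8.975 = 10.9625.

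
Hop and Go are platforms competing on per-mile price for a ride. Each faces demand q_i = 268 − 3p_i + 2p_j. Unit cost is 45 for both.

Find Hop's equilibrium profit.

9324.1875

Hop's profit: π = (p_{Hop} − 45)(268 − 3p_{Hop} + 2p_{Go}).
∂π/∂p_{Hop} = 403 − 6p_{Hop} + 2p_{Go} = 0 ⇒ p_{Hop} = 403/6 + (1/3)p_{Go}.
Setting p_{Hop} = p_{Go} in the reaction function: p_{Hop} = 403/6 + (1/3)p_{Hop}, so p_{Hop} = (403/6) / (2/3) = 100.75.
q_{Hop} = 268 − 3·100.75 + 2·100.75 = 167.25.
Profit = (100.75 − 45)·167.25 = 9324.1875.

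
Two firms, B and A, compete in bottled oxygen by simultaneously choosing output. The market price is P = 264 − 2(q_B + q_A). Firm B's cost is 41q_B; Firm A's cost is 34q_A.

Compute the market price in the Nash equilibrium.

Firm B's profit: π = q_B(264 − 2(q_B + q_A)) − 41q_B.
∂π/∂q_B = 223 − 4q_B − 2q_A = 0, so q_B = 55.75 − 0.5q_A.
By the same steps for A: q_A = 57.5 − 0.5q_B.
Solving the two reaction functions simultaneously: (1 − (−0.5)(−0.5))q_B = 55.75 − 0.5·57.5, so 0.75q_B = 27 and q_B = 36.
Then q_A = 57.5 − 0.5·36 = 39.5.
Equilibrium price: P = 264 − 2·75.5 = 113.

113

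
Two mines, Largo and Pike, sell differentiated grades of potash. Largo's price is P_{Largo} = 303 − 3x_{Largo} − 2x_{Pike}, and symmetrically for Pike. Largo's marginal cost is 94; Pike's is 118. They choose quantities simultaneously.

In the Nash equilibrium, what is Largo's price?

Mine Largo's profit: π = x_{Largo}(303 − 3x_{Largo} − 2x_{Pike}) − 94x_{Largo}.
∂π/∂x_{Largo} = 209 − 6x_{Largo} − 2x_{Pike} = 0 ⇒ x_{Largo} = 209/6 − (1/3)x_{Pike}.
Similarly x_{Pike} = 185/6 − (1/3)x_{Largo}.
Solving the two reaction functions simultaneously: (1 − (−1/3)(−1/3))x_{Largo} = 209/6 − (1/3)·(185/6), so (8/9)x_{Largo} = 221/9 and x_{Largo} = 27.625.
Then x_{Pike} = 185/6 − (1/3)·27.625 = 21.625.
P_{Largo} = 303 − 3·27.625 − 2·21.625 = 176.875.

176.875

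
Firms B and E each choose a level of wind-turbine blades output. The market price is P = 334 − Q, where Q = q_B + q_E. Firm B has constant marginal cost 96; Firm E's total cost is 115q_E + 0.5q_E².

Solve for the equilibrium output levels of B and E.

99, 40

Firm B's profit: π = q_B(334 − (q_B + q_E)) − 96q_B.
∂π/∂q_B = 238 − 2q_B − q_E = 0, so q_B = 119 − 0.5q_E.
For E: ∂π/∂q_E = 219 − 3q_E − q_B = 0 ⇒ q_E = 73 − (1/3)q_B.
Plugging q_E into B's best response: q_B = 119 − 0.5(73 − (1/3)q_B) ⇒ (5/6)q_B = 82.5, so q_B = 99.
Then q_E = 73 − (1/3)·99 = 40.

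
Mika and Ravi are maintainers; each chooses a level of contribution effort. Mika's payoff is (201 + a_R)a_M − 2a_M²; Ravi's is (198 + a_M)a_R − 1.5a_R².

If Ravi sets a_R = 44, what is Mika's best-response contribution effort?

61.25

Expanding Mika's payoff: 201a_M + a_Ra_M − 2a_M².
∂π/∂a_M = 201 + a_R − 4a_M = 0, so a_M = 50.25 + 0.25a_R.
At a_R = 44: a_M = 50.25 + 0.25·44 = 61.25.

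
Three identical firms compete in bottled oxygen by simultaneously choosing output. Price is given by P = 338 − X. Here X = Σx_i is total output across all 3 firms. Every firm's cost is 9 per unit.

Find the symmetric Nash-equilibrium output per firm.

82.25

A representative firm's profit is π_i = x_i(338 − X) − 9x_i, with X = x_i + Σ_{j≠i} x_j.
First-order condition: 329 − 2x_i − Σ_{j≠i} x_j = 0.
In a symmetric equilibrium every firm chooses the same x, so Σ_{j≠i} x_j = 2x. The condition becomes 329 − 4x = 0, giving x = 329/4 = 82.25.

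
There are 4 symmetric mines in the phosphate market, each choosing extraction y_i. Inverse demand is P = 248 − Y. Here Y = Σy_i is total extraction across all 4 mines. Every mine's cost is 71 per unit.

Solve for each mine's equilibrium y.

35.4

A representative mine's profit is π_i = y_i(248 − Y) − 71y_i, with Y = y_i + Σ_{j≠i} y_j.
First-order condition: 177 − 2y_i − Σ_{j≠i} y_j = 0.
In a symmetric equilibrium every mine chooses the same y, so Σ_{j≠i} y_j = 3y. The condition becomes 177 − 5y = 0, giving y = 177/5 = 35.4.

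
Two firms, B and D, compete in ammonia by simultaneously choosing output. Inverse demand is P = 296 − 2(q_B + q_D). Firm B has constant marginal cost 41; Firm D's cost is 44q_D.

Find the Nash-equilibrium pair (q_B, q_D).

Firm B's profit: π = q_B(296 − 2(q_B + q_D)) − 41q_B.
∂π/∂q_B = 255 − 4q_B − 2q_D = 0, so q_B = 63.75 − 0.5q_D.
By the same steps for D: q_D = 63 − 0.5q_B.
Solving the two reaction functions simultaneously: (1 − (−0.5)(−0.5))q_B = 63.75 − 0.5·63, so 0.75q_B = 32.25 and q_B = 43.
Then q_D = 63 − 0.5·43 = 41.5.

43, 41.5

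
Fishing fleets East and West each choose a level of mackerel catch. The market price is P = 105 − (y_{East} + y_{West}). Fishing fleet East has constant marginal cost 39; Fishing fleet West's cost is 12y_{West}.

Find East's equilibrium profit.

Fishing fleet East's profit: π = y_{East}(105 − (y_{East} + y_{West})) − 39y_{East}.
∂π/∂y_{East} = 66 − 2y_{East} − y_{West} = 0, so y_{East} = 33 − 0.5y_{West}.
By the same steps for West: y_{West} = 46.5 − 0.5y_{East}.
Substituting the second reaction function into the first: y_{East} = 33 − 0.5(46.5 − 0.5y_{East}), which gives 0.75y_{East} = 9.75 ⇒ y_{East} = 13.
Then y_{West} = 46.5 − 0.5·13 = 40.
Price P = 105 − 53 = 52.
East's profit: (52 − 39)·13 = 169.

169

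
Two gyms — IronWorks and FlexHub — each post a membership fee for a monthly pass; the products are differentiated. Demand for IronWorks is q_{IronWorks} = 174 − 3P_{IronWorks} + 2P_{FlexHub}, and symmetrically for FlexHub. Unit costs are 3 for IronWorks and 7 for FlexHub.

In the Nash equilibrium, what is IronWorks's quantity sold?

IronWorks's profit: π = (P_{IronWorks} − 3)(174 − 3P_{IronWorks} + 2P_{FlexHub}).
∂π/∂P_{IronWorks} = 183 − 6P_{IronWorks} + 2P_{FlexHub} = 0 ⇒ P_{IronWorks} = 30.5 + (1/3)P_{FlexHub}.
Similarly P_{FlexHub} = 32.5 + (1/3)P_{IronWorks}.
Substituting the second reaction function into the first: P_{IronWorks} = 30.5 + (1/3)(32.5 + (1/3)P_{IronWorks}), which gives (8/9)P_{IronWorks} = 124/3 ⇒ P_{IronWorks} = 46.5.
Then P_{FlexHub} = 32.5 + (1/3)·46.5 = 48.
q_{IronWorks} = 174 − 3·46.5 + 2·48 = 130.5.

130.5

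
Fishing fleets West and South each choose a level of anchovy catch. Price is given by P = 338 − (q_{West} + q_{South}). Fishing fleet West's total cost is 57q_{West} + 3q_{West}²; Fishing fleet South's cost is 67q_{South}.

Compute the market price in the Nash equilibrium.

Fishing fleet West's profit: π = q_{West}(338 − (q_{West} + q_{South})) − 57q_{West} − 3q_{West}².
∂π/∂q_{West} = 281 − 8q_{West} − q_{South} = 0, so q_{West} = 35.125 − 0.125q_{South}.
For South: ∂π/∂q_{South} = 271 − 2q_{South} − q_{West} = 0 ⇒ q_{South} = 135.5 − 0.5q_{West}.
Plugging q_{South} into West's best response: q_{West} = 35.125 − 0.125(135.5 − 0.5q_{West}) ⇒ 0.9375q_{West} = 18.1875, so q_{West} = 19.4.
Then q_{South} = 135.5 − 0.5·19.4 = 125.8.
Equilibrium price: P = 338 − 145.2 = 192.8.

192.8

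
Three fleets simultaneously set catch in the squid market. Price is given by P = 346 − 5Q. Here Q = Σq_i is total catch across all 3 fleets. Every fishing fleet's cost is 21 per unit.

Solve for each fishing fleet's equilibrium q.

A representative fishing fleet's profit is π_i = q_i(346 − 5Q) − 21q_i, with Q = q_i + Σ_{j≠i} q_j.
First-order condition: 325 − 10q_i − 5Σ_{j≠i} q_j = 0.
In a symmetric equilibrium every fishing fleet chooses the same q, so Σ_{j≠i} q_j = 2q. The condition becomes 325 − 20q = 0, giving q = 325/20 = 16.25.

16.25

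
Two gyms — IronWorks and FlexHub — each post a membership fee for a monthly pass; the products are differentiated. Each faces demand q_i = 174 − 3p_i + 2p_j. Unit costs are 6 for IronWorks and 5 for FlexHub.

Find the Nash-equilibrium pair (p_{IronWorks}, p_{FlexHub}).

47.8125, 47.4375

IronWorks's profit: π = (p_{IronWorks} − 6)(174 − 3p_{IronWorks} + 2p_{FlexHub}).
∂π/∂p_{IronWorks} = 192 − 6p_{IronWorks} + 2p_{FlexHub} = 0 ⇒ p_{IronWorks} = 32 + (1/3)p_{FlexHub}.
Similarly p_{FlexHub} = 31.5 + (1/3)p_{IronWorks}.
Solving the two reaction functions simultaneously: (1 − (1/3)(1/3))p_{IronWorks} = 32 + (1/3)·31.5, so (8/9)p_{IronWorks} = 42.5 and p_{IronWorks} = 47.8125.
Then p_{FlexHub} = 31.5 + (1/3)·47.8125 = 47.4375.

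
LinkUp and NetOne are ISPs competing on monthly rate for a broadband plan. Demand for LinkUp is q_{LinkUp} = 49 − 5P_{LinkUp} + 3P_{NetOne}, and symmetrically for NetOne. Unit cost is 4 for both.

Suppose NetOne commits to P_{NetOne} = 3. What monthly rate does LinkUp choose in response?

7.8

LinkUp's profit: π = (P_{LinkUp} − 4)(49 − 5P_{LinkUp} + 3P_{NetOne}).
∂π/∂P_{LinkUp} = 69 − 10P_{LinkUp} + 3P_{NetOne} = 0 ⇒ P_{LinkUp} = 6.9 + 0.3P_{NetOne}.
At P_{NetOne} = 3: P_{LinkUp} = 6.9 + 0.3·3 = 7.8.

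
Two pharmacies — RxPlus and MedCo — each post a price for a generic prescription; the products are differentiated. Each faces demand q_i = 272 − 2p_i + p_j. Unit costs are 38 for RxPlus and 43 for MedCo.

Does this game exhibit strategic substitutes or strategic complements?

strategic complements

RxPlus's profit: π = (p_{RxPlus} − 38)(272 − 2p_{RxPlus} + p_{MedCo}).
∂π/∂p_{RxPlus} = 348 − 4p_{RxPlus} + p_{MedCo} = 0 ⇒ p_{RxPlus} = 87 + 0.25p_{MedCo}.
The best-response slope dp_{RxPlus}/dp_{MedCo} = 0.25 > 0: the reaction function is upward-sloping, so the choices are strategic complements.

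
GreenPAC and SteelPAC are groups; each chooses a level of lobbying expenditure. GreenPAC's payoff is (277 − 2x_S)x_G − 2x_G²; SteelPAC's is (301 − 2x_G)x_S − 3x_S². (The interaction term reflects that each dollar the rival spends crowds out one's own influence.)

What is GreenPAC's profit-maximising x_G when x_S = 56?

41.25

Expanding GreenPAC's payoff: 277x_G − 2x_Sx_G − 2x_G².
∂π/∂x_G = 277 − 2x_S − 4x_G = 0, so x_G = 69.25 − 0.5x_S.
At x_S = 56: x_G = 69.25 − 0.5·56 = 41.25.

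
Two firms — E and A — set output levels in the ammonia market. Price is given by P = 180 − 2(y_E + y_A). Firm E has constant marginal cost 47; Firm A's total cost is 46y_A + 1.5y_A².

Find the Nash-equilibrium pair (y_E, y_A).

27.625, 11.25

Firm E's profit: π = y_E(180 − 2(y_E + y_A)) − 47y_E.
∂π/∂y_E = 133 − 4y_E − 2y_A = 0, so y_E = 33.25 − 0.5y_A.
For A: ∂π/∂y_A = 134 − 7y_A − 2y_E = 0 ⇒ y_A = 134/7 − (2/7)y_E.
Solving the two reaction functions simultaneously: (1 − (−0.5)(−2/7))y_E = 33.25 − 0.5·(134/7), so (6/7)y_E = 663/28 and y_E = 27.625.
Then y_A = 134/7 − (2/7)·27.625 = 11.25.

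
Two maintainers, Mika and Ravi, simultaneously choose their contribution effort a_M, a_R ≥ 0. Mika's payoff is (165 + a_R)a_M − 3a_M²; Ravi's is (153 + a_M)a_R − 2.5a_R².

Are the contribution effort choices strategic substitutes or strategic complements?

strategic complements

Expanding Mika's payoff: 165a_M + a_Ra_M − 3a_M².
∂π/∂a_M = 165 + a_R − 6a_M = 0, so a_M = 27.5 + (1/6)a_R.
The best-response slope da_M/da_R = 1/6 > 0: the reaction function is upward-sloping, so the choices are strategic complements.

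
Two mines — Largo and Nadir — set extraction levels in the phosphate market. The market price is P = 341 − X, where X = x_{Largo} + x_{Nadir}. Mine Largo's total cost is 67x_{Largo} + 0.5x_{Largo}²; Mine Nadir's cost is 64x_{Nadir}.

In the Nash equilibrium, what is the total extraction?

165.6

Mine Largo's profit: π = x_{Largo}(341 − (x_{Largo} + x_{Nadir})) − 67x_{Largo} − 0.5x_{Largo}².
∂π/∂x_{Largo} = 274 − 3x_{Largo} − x_{Nadir} = 0, so x_{Largo} = 274/3 − (1/3)x_{Nadir}.
For Nadir: ∂π/∂x_{Nadir} = 277 − 2x_{Nadir} − x_{Largo} = 0 ⇒ x_{Nadir} = 138.5 − 0.5x_{Largo}.
Plugging x_{Nadir} into Largo's best response: x_{Largo} = 274/3 − (1/3)(138.5 − 0.5x_{Largo}) ⇒ (5/6)x_{Largo} = 271/6, so x_{Largo} = 54.2.
Then x_{Nadir} = 138.5 − 0.5·54.2 = 111.4.
Total extraction: 54.2 + 111.4 = 165.6.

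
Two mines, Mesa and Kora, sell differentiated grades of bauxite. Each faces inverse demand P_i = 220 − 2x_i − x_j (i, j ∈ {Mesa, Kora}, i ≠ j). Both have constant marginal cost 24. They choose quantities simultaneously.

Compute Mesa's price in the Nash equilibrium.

Mine Mesa's profit: π = x_{Mesa}(220 − 2x_{Mesa} − x_{Kora}) − 24x_{Mesa}.
∂π/∂x_{Mesa} = 196 − 4x_{Mesa} − x_{Kora} = 0 ⇒ x_{Mesa} = 49 − 0.25x_{Kora}.
By symmetry x_{Kora} = x_{Mesa}; substituting into the reaction function, 1.25x_{Mesa} = 49 and x_{Mesa} = 39.2.
P_{Mesa} = 220 − 2·39.2 − 39.2 = 102.4.

102.4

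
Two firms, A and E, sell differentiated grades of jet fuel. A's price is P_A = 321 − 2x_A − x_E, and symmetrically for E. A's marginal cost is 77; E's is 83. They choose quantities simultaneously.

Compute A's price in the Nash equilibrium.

175.4

Firm A's profit: π = x_A(321 − 2x_A − x_E) − 77x_A.
∂π/∂x_A = 244 − 4x_A − x_E = 0 ⇒ x_A = 61 − 0.25x_E.
Similarly x_E = 59.5 − 0.25x_A.
Substituting the second reaction function into the first: x_A = 61 − 0.25(59.5 − 0.25x_A), which gives 0.9375x_A = 46.125 ⇒ x_A = 49.2.
Then x_E = 59.5 − 0.25·49.2 = 47.2.
P_A = 321 − 2·49.2 − 47.2 = 175.4.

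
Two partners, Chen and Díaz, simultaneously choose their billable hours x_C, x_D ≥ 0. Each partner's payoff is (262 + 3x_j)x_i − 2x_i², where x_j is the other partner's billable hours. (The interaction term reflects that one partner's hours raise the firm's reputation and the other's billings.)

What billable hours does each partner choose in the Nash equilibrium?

262

Chen's payoff is (262 + 3x_D)x_C − 2x_C².
∂π/∂x_C = 262 + 3x_D − 4x_C = 0, so x_C = 65.5 + 0.75x_D.
Setting x_C = x_D in the reaction function: x_C = 65.5 + 0.75x_C, so x_C = 65.5 / 0.25 = 262.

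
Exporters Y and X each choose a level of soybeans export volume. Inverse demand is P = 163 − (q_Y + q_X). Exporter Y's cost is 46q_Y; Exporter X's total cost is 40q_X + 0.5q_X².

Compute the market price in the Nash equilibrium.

91.6

Exporter Y's profit: π = q_Y(163 − (q_Y + q_X)) − 46q_Y.
∂π/∂q_Y = 117 − 2q_Y − q_X = 0, so q_Y = 58.5 − 0.5q_X.
For X: ∂π/∂q_X = 123 − 3q_X − q_Y = 0 ⇒ q_X = 41 − (1/3)q_Y.
Solving the two reaction functions simultaneously: (1 − (−0.5)(−1/3))q_Y = 58.5 − 0.5·41, so (5/6)q_Y = 38 and q_Y = 45.6.
Then q_X = 41 − (1/3)·45.6 = 25.8.
Equilibrium price: P = 163 − 71.4 = 91.6.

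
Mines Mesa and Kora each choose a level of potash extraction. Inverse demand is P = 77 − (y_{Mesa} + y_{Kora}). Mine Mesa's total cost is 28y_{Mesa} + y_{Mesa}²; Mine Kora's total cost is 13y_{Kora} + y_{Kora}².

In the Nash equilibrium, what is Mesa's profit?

154.88

Mine Mesa's profit: π = y_{Mesa}(77 − (y_{Mesa} + y_{Kora})) − 28y_{Mesa} − y_{Mesa}².
∂π/∂y_{Mesa} = 49 − 4y_{Mesa} − y_{Kora} = 0, so y_{Mesa} = 12.25 − 0.25y_{Kora}.
By the same steps for Kora: y_{Kora} = 16 − 0.25y_{Mesa}.
Plugging y_{Kora} into Mesa's best response: y_{Mesa} = 12.25 − 0.25(16 − 0.25y_{Mesa}) ⇒ 0.9375y_{Mesa} = 8.25, so y_{Mesa} = 8.8.
Then y_{Kora} = 16 − 0.25·8.8 = 13.8.
Price P = 77 − 22.6 = 54.4.
Mesa's profit: (54.4 − 28)·8.8 − (8.8)² = 154.88.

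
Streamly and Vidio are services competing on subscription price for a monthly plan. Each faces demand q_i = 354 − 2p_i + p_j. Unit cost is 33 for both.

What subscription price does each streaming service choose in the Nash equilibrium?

140

Streamly's profit: π = (p_{Streamly} − 33)(354 − 2p_{Streamly} + p_{Vidio}).
∂π/∂p_{Streamly} = 420 − 4p_{Streamly} + p_{Vidio} = 0 ⇒ p_{Streamly} = 105 + 0.25p_{Vidio}.
The game is symmetric, so in equilibrium p_{Vidio} = p_{Streamly}: the reaction function gives 0.75p_{Streamly} = 105, hence p_{Streamly} = 140.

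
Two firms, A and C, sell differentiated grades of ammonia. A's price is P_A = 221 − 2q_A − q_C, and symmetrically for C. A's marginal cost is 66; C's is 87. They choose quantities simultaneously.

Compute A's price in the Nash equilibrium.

Firm A's profit: π = q_A(221 − 2q_A − q_C) − 66q_A.
∂π/∂q_A = 155 − 4q_A − q_C = 0 ⇒ q_A = 38.75 − 0.25q_C.
Similarly q_C = 33.5 − 0.25q_A.
Solving the two reaction functions simultaneously: (1 − (−0.25)(−0.25))q_A = 38.75 − 0.25·33.5, so 0.9375q_A = 30.375 and q_A = 32.4.
Then q_C = 33.5 − 0.25·32.4 = 25.4.
P_A = 221 − 2·32.4 − 25.4 = 130.8.

130.8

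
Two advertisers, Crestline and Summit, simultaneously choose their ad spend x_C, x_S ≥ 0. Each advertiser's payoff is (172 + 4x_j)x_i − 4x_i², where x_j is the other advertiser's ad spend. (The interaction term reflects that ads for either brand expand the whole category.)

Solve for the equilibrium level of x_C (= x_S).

43

Crestline's payoff is (172 + 4x_S)x_C − 4x_C².
∂π/∂x_C = 172 + 4x_S − 8x_C = 0, so x_C = 21.5 + 0.5x_S.
Setting x_C = x_S in the reaction function: x_C = 21.5 + 0.5x_C, so x_C = 21.5 / 0.5 = 43.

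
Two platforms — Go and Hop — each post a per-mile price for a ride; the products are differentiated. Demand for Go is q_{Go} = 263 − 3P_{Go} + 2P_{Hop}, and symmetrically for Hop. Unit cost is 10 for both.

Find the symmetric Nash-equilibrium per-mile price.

73.25

Go's profit: π = (P_{Go} − 10)(263 − 3P_{Go} + 2P_{Hop}).
∂π/∂P_{Go} = 293 − 6P_{Go} + 2P_{Hop} = 0 ⇒ P_{Go} = 293/6 + (1/3)P_{Hop}.
By symmetry P_{Hop} = P_{Go}; substituting into the reaction function, (2/3)P_{Go} = 293/6 and P_{Go} = 73.25.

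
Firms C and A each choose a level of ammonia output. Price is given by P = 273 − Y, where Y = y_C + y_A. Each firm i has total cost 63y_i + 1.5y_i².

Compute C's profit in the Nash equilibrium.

Firm C's profit: π = y_C(273 − (y_C + y_A)) − 63y_C − 1.5y_C².
∂π/∂y_C = 210 − 5y_C − y_A = 0, so y_C = 42 − 0.2y_A.
The game is symmetric, so in equilibrium y_A = y_C: the reaction function gives 1.2y_C = 42, hence y_C = 35.
Price P = 273 − 70 = 203.
C's profit: (203 − 63)·35 − 1.5(35)² = 3062.5.

3062.5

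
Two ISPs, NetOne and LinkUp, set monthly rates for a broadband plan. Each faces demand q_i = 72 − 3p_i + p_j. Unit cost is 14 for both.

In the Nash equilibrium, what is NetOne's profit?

232.32

NetOne's profit: π = (p_{NetOne} − 14)(72 − 3p_{NetOne} + p_{LinkUp}).
∂π/∂p_{NetOne} = 114 − 6p_{NetOne} + p_{LinkUp} = 0 ⇒ p_{NetOne} = 19 + (1/6)p_{LinkUp}.
Setting p_{NetOne} = p_{LinkUp} in the reaction function: p_{NetOne} = 19 + (1/6)p_{NetOne}, so p_{NetOne} = 19 / (5/6) = 22.8.
q_{NetOne} = 72 − 3·22.8 + 22.8 = 26.4.
Profit = (22.8 − 14)·26.4 = 232.32.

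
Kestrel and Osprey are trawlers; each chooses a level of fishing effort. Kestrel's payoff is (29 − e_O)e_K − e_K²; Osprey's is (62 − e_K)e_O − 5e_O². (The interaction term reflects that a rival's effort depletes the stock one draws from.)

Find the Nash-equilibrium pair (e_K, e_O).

12, 5

Expanding Kestrel's payoff: 29e_K − e_Oe_K − e_K².
∂π/∂e_K = 29 − e_O − 2e_K = 0, so e_K = 14.5 − 0.5e_O.
Likewise for Osprey: e_O = 6.2 − 0.1e_K.
Plugging e_O into Kestrel's best response: e_K = 14.5 − 0.5(6.2 − 0.1e_K) ⇒ 0.95e_K = 11.4, so e_K = 12.
Then e_O = 6.2 − 0.1·12 = 5.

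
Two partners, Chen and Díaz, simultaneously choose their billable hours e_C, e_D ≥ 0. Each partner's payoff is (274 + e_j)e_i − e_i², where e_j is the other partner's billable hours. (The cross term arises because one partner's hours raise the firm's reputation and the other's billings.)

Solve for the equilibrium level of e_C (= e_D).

274

Chen's payoff is (274 + e_D)e_C − e_C².
∂π/∂e_C = 274 + e_D − 2e_C = 0, so e_C = 137 + 0.5e_D.
By symmetry e_D = e_C; substituting into the reaction function, 0.5e_C = 137 and e_C = 274.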